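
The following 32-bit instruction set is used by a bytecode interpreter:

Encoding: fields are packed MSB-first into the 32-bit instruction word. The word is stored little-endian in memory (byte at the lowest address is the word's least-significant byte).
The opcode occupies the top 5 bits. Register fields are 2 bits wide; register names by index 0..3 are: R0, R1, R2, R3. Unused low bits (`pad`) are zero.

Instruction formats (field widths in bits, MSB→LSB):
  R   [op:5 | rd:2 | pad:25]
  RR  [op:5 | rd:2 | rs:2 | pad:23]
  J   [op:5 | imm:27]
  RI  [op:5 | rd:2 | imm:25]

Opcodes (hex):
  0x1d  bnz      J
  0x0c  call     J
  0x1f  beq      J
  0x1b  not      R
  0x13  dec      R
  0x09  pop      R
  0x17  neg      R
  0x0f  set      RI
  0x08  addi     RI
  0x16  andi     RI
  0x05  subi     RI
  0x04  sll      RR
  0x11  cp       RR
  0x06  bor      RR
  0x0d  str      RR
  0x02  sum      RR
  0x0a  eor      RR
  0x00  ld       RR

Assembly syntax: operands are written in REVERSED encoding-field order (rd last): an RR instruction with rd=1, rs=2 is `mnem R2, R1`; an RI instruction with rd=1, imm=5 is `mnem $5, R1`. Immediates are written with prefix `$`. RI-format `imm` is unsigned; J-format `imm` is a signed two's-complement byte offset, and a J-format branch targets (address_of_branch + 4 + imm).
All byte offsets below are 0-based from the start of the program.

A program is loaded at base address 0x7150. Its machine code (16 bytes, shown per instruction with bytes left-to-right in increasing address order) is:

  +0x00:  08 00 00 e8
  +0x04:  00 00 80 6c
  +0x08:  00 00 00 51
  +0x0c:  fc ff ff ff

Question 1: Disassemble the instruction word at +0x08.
@+08  little-endian(00 00 00 51) = 0x51000000
  top 5b → 0xa → eor [RR]
  rd@[26:25]=0x0 ⇒ R0
  rs@[24:23]=0x2 ⇒ R2

eor R2, R0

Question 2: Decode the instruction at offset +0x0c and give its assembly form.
off 0x0c: read fc ff ff ff as little → 0xfffffffc
  opcode bits[31:27]=0x1f: beq/J
  imm: (w>>0)&0x7ffffff=0x7fffffc (s27→-4) → $-4

beq $-4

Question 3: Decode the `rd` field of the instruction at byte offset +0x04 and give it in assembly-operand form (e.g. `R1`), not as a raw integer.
off 0x04: read 00 00 80 6c as little → 0x6c800000
  top 5b → 0xd → str [RR]
  rd@[26:25]=0x2 ⇒ R2
  rs@[24:23]=0x1 ⇒ R1

R2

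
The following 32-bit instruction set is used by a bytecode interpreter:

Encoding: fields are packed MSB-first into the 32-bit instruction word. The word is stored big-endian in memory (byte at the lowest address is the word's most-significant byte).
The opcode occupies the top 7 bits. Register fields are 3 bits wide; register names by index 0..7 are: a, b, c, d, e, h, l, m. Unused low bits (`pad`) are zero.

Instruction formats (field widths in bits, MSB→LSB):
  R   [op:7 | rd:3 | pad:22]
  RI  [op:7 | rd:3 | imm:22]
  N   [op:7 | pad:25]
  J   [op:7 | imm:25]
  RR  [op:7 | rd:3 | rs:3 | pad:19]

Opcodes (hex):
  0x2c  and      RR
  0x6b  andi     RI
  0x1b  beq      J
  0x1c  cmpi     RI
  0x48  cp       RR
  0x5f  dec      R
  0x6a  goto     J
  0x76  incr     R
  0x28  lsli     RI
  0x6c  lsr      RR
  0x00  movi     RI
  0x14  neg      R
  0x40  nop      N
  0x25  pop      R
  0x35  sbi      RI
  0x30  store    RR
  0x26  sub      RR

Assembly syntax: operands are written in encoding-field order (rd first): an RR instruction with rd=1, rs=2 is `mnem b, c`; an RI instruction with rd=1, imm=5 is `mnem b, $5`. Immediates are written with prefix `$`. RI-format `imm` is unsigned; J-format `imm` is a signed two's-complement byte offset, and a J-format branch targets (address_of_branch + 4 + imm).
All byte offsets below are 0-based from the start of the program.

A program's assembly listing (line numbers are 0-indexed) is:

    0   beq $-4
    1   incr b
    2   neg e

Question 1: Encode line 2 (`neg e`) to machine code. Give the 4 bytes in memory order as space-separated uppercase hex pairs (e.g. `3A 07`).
L2: neg op=0x14:7|rd=4:3|pad=0:22 ⇒ 0x29000000 ⇒ big 29 00 00 00

29 00 00 00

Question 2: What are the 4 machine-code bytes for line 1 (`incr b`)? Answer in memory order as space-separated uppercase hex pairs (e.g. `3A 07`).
1. incr fields op=0x76:7|rd=1:3|pad=0:22 → word ec400000h → ec 40 00 00

EC 40 00 00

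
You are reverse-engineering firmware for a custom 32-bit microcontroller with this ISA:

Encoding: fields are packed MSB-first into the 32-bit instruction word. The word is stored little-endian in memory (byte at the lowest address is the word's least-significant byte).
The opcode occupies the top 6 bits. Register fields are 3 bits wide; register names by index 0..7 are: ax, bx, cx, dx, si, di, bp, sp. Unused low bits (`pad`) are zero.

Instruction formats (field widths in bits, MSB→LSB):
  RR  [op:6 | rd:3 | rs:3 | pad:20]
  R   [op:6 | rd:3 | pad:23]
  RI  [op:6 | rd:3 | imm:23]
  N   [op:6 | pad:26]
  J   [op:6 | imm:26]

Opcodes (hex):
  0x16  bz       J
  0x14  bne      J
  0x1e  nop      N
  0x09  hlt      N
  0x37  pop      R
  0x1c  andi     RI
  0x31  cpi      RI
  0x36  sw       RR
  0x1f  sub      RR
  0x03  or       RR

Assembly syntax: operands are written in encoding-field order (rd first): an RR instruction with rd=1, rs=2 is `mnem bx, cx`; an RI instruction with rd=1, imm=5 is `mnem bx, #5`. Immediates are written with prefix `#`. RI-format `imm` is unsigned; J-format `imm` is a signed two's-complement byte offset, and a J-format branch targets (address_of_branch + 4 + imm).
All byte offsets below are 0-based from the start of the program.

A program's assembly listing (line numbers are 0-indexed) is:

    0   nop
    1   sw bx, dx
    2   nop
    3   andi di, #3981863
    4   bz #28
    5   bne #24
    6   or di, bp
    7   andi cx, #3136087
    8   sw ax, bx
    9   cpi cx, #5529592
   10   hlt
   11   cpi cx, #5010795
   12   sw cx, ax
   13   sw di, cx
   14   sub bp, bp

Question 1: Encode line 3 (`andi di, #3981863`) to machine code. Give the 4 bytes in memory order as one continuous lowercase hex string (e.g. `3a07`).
L3: andi op=0x1c:6|rd=5:3|imm=3981863:23 ⇒ 0x72bcc227 ⇒ little 27 c2 bc 72

27c2bc72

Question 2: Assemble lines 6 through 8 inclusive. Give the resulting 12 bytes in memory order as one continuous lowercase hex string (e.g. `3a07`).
6. or fields op=0x3:6|rd=5:3|rs=6:3|pad=0:20 → word 0ee00000h → 00 00 e0 0e
7. andi fields op=0x1c:6|rd=2:3|imm=3136087:23 → word 712fda57h → 57 da 2f 71
8. sw fields op=0x36:6|rd=0:3|rs=1:3|pad=0:20 → word d8100000h → 00 00 10 d8

0000e00e57da2f71000010d8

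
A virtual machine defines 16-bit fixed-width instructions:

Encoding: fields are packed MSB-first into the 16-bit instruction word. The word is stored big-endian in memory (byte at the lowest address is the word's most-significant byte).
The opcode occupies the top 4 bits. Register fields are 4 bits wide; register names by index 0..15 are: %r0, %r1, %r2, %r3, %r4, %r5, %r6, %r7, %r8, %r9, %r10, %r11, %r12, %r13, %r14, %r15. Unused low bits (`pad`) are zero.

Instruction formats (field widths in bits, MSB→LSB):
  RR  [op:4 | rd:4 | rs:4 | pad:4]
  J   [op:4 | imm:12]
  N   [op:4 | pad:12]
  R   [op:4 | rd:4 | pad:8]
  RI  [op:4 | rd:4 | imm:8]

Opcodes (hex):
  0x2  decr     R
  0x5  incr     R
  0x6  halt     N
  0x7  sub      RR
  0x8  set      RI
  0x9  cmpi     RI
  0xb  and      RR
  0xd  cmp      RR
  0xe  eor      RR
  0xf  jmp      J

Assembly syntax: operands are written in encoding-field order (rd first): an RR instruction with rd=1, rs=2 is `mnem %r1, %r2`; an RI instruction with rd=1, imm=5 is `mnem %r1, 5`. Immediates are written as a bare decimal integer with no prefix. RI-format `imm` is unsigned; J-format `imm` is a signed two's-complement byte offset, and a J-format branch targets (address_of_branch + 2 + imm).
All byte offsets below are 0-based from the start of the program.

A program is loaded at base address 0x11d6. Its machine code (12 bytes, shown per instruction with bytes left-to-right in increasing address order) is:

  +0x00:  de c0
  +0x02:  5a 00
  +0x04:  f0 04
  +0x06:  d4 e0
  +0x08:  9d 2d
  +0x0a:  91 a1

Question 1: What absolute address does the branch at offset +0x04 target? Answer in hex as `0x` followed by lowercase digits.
0x11e0

+0x04: f0 04 ⇒ word 0xf004 (big)
  opcode bits[15:12]=0xf: jmp/J
  imm: (w>>0)&0xfff=0x4 → 4
  target = base 0x11d6 + off 0x04 + 2 + imm 4 = 0x11e0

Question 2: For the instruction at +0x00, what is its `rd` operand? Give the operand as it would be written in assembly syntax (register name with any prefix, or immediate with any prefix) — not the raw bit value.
%r14

+0x00: de c0 ⇒ word 0xdec0 (big)
  opcode bits[15:12]=0xd: cmp/RR
  [11:8] rd=14 = %r14
  [7:4] rs=12 = %r12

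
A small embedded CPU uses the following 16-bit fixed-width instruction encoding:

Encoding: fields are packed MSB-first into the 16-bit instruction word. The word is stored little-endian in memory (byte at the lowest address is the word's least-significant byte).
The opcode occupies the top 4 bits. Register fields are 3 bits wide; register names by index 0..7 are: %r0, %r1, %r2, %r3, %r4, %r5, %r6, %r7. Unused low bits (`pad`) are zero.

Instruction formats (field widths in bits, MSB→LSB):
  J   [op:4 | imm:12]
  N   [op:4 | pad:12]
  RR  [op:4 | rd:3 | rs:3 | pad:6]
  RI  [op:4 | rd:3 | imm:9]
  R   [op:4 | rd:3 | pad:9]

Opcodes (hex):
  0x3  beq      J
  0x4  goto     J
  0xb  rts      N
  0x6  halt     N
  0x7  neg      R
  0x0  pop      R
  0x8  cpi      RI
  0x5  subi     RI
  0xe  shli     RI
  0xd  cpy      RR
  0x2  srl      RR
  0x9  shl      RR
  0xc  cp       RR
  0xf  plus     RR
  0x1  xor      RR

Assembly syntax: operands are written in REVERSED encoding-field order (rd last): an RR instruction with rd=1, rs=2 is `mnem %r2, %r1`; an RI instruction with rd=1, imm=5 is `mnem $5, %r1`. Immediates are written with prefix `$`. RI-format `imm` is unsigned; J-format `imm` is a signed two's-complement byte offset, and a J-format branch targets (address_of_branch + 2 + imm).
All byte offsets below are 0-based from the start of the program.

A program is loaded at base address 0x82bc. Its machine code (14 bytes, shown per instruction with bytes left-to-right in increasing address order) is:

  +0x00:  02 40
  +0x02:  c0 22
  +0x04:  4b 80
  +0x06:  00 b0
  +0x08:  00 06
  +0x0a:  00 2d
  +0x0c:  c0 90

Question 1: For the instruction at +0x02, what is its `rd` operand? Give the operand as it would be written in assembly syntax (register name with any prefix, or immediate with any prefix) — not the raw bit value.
%r1

@+02  little-endian(c0 22) = 0x22c0
  op=0x22c0>>12=0x2 ⇒ srl (RR)
  rd@[11:9]=0x1 ⇒ %r1
  rs@[8:6]=0x3 ⇒ %r3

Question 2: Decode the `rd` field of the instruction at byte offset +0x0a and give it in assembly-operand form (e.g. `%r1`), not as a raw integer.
%r6

off 0x0a: read 00 2d as little → 0x2d00
  top 4b → 0x2 → srl [RR]
  rd: (w>>9)&0x7=0x6 → %r6
  rs: (w>>6)&0x7=0x4 → %r4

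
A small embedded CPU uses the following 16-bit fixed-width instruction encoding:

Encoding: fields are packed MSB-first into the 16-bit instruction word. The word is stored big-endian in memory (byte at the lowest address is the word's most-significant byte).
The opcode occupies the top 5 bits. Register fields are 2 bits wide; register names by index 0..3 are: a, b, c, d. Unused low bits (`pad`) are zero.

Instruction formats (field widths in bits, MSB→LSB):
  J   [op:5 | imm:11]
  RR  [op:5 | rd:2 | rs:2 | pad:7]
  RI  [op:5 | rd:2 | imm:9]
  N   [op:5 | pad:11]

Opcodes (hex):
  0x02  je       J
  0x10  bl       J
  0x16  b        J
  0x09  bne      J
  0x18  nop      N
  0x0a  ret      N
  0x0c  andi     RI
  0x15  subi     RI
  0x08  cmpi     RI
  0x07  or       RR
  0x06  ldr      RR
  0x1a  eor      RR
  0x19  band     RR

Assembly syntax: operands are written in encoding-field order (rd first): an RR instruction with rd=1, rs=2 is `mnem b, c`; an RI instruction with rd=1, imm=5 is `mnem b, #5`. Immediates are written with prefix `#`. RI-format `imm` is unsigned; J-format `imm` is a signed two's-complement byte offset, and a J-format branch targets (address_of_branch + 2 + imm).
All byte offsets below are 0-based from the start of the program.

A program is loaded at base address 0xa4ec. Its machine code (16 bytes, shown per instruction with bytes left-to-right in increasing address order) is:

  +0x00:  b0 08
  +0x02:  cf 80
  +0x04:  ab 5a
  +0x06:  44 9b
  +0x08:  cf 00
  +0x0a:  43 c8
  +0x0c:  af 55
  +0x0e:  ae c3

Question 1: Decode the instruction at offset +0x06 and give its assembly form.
cmpi c, #155

off 0x06: read 44 9b as big → 0x449b
  op=0x449b>>11=0x8 ⇒ cmpi (RI)
  [10:9] rd=2 = c
  [8:0] imm=155 = #155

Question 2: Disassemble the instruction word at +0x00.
b #8

off 0x00: read b0 08 as big → 0xb008
  op=0xb008>>11=0x16 ⇒ b (J)
  imm@[10:0]=0x8 ⇒ #8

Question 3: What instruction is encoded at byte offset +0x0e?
+0x0e: ae c3 ⇒ word 0xaec3 (big)
  top 5b → 0x15 → subi [RI]
  rd@[10:9]=0x3 ⇒ d
  imm@[8:0]=0xc3 ⇒ #195

subi d, #195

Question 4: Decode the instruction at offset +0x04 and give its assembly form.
[04] ab 5a → 0xab5a
  op=0xab5a>>11=0x15 ⇒ subi (RI)
  [10:9] rd=1 = b
  [8:0] imm=346 = #346

subi b, #346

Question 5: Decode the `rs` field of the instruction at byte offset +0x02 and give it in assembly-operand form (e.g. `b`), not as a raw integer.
off 0x02: read cf 80 as big → 0xcf80
  op=0xcf80>>11=0x19 ⇒ band (RR)
  rd@[10:9]=0x3 ⇒ d
  rs@[8:7]=0x3 ⇒ d

d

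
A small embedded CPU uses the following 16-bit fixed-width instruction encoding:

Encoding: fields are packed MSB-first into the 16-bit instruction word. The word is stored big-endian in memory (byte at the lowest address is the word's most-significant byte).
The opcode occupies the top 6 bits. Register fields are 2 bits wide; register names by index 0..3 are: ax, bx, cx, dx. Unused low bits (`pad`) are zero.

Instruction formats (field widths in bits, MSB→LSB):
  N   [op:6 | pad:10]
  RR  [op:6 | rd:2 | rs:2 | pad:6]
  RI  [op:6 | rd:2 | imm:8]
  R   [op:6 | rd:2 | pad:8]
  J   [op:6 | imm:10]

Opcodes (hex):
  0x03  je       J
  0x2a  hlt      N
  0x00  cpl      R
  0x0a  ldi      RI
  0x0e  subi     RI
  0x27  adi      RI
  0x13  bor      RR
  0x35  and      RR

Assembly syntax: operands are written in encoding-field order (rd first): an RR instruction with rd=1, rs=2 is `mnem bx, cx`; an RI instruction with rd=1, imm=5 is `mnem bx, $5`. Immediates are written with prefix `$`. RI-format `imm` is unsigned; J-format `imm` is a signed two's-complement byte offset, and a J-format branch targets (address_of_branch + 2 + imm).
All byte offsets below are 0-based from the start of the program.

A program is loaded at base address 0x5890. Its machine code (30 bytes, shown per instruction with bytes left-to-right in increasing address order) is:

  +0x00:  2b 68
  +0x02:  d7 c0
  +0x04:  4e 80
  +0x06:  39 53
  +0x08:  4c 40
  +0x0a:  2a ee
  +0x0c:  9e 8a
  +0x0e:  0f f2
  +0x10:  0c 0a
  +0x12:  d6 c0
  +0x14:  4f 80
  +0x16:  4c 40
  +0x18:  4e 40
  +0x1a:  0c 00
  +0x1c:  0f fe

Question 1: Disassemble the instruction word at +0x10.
je $10

off 0x10: read 0c 0a as big → 0x0c0a
  opcode bits[15:10]=0x3: je/J
  imm: (w>>0)&0x3ff=0xa → $10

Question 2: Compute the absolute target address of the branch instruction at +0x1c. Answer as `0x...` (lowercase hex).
0x58ac

+0x1c: 0f fe ⇒ word 0x0ffe (big)
  opcode bits[15:10]=0x3: je/J
  imm@[9:0]=0x3fe (s10→-2) ⇒ $-2
  target = base 0x5890 + off 0x1c + 2 + imm -2 = 0x58ac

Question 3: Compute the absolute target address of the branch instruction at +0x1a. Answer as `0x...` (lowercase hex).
@+1a  big-endian(0c 00) = 0x0c00
  op=0x0c00>>10=0x3 ⇒ je (J)
  imm: (w>>0)&0x3ff=0x0 → $0
  target = base 0x5890 + off 0x1a + 2 + imm 0 = 0x58ac

0x58ac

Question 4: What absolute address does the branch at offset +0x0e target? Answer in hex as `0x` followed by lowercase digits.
0x5892

off 0x0e: read 0f f2 as big → 0x0ff2
  top 6b → 0x3 → je [J]
  imm@[9:0]=0x3f2 (s10→-14) ⇒ $-14
  target = base 0x5890 + off 0x0e + 2 + imm -14 = 0x5892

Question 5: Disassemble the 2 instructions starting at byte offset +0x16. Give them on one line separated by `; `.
bor ax, bx; bor cx, bx

off 0x16: read 4c 40 as big → 0x4c40
  top 6b → 0x13 → bor [RR]
  [9:8] rd=0 = ax
  [7:6] rs=1 = bx
off 0x18: read 4e 40 as big → 0x4e40
  top 6b → 0x13 → bor [RR]
  [9:8] rd=2 = cx
  [7:6] rs=1 = bx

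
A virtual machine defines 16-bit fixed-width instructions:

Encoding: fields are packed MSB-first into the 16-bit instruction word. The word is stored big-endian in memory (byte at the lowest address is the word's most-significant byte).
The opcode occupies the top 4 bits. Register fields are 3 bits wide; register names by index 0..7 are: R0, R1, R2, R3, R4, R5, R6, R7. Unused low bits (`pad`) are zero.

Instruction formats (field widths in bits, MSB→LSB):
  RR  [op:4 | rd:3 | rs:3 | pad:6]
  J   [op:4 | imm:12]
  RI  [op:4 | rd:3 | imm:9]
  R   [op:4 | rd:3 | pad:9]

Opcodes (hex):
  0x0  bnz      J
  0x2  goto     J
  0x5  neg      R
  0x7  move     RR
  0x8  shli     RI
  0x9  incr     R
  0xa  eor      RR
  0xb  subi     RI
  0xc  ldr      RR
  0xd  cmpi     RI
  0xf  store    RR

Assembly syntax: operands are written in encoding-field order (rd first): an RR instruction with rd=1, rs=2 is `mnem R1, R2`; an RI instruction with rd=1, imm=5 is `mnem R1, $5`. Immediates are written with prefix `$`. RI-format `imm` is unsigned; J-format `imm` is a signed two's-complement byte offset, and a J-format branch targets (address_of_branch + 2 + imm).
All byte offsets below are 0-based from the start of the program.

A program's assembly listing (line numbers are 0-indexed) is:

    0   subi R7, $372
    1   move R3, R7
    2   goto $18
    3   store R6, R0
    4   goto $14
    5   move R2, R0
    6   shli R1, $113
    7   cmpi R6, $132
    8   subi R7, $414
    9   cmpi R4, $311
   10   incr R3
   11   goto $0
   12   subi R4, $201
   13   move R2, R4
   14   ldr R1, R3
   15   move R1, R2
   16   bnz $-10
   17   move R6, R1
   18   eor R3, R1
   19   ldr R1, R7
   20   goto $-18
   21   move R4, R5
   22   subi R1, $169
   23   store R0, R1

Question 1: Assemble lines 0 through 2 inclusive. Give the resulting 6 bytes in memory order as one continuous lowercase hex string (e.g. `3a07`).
L0: subi op=0xb:4|rd=7:3|imm=372:9 ⇒ 0xbf74 ⇒ big bf 74
L1: move op=0x7:4|rd=3:3|rs=7:3|pad=0:6 ⇒ 0x77c0 ⇒ big 77 c0
L2: goto op=0x2:4|imm=18:12 ⇒ 0x2012 ⇒ big 20 12

bf7477c02012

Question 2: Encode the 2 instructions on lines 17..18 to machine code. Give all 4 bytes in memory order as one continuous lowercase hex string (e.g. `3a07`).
line 17 (move): pack op=0x7:4|rd=6:3|rs=1:3|pad=0:6 = 0x7c40; big→ 7c 40
line 18 (eor): pack op=0xa:4|rd=3:3|rs=1:3|pad=0:6 = 0xa640; big→ a6 40

7c40a640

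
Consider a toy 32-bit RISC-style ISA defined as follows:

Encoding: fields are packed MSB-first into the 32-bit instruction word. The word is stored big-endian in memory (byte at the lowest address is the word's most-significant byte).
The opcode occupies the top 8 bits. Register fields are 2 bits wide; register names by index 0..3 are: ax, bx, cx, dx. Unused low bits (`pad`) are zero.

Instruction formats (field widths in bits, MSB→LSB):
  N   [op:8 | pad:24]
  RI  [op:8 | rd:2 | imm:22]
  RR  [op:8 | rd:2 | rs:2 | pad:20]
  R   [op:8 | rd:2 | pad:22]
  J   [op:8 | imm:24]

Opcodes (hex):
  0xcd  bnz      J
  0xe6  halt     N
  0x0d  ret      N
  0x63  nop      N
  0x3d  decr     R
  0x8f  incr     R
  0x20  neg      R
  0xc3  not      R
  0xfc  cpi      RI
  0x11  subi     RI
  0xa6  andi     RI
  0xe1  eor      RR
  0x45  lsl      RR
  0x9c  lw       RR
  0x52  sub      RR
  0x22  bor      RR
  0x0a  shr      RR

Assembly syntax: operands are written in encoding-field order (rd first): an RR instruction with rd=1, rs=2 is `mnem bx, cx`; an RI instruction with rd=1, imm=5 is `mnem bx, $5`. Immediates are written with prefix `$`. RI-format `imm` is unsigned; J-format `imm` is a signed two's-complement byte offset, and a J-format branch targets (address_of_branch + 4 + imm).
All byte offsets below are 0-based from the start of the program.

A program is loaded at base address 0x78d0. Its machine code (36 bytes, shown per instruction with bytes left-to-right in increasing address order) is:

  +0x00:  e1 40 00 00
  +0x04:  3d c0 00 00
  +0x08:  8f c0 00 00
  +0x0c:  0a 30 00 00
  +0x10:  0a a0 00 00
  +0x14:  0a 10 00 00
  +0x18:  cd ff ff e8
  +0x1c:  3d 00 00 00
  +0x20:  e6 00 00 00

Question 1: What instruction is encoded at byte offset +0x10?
off 0x10: read 0a a0 00 00 as big → 0x0aa00000
  op=0x0aa00000>>24=0xa ⇒ shr (RR)
  [23:22] rd=2 = cx
  [21:20] rs=2 = cx

shr cx, cx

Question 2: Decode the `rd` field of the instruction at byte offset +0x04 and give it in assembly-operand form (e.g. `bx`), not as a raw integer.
dx

@+04  big-endian(3d c0 00 00) = 0x3dc00000
  opcode bits[31:24]=0x3d: decr/R
  [23:22] rd=3 = dx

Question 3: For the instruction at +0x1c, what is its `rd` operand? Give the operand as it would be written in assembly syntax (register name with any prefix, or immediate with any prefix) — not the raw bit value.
+0x1c: 3d 00 00 00 ⇒ word 0x3d000000 (big)
  op=0x3d000000>>24=0x3d ⇒ decr (R)
  rd: (w>>22)&0x3=0x0 → ax

ax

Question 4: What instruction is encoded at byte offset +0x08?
@+08  big-endian(8f c0 00 00) = 0x8fc00000
  top 8b → 0x8f → incr [R]
  [23:22] rd=3 = dx

incr dx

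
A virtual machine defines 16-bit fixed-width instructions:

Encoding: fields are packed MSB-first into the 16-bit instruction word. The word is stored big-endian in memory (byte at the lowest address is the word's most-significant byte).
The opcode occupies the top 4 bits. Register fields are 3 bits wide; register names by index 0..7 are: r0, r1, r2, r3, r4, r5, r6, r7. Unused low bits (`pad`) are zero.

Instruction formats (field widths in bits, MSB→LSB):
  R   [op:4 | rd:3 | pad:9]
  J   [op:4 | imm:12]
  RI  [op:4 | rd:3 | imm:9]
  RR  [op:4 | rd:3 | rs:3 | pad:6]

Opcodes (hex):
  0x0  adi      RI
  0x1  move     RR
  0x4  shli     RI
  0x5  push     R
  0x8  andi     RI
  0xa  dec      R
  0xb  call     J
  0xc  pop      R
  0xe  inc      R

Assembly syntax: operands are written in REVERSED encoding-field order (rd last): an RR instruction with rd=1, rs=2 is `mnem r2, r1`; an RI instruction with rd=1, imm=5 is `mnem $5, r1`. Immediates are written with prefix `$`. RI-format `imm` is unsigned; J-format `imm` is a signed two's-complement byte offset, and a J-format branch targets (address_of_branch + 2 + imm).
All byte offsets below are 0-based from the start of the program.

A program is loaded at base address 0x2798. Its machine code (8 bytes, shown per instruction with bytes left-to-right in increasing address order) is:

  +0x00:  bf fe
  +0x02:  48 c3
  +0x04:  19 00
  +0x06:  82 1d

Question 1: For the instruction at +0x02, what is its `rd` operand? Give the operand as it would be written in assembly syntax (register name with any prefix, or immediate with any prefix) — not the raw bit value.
@+02  big-endian(48 c3) = 0x48c3
  opcode bits[15:12]=0x4: shli/RI
  rd@[11:9]=0x4 ⇒ r4
  imm@[8:0]=0xc3 ⇒ $195

r4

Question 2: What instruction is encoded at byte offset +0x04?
move r4, r4

@+04  big-endian(19 00) = 0x1900
  opcode bits[15:12]=0x1: move/RR
  rd@[11:9]=0x4 ⇒ r4
  rs@[8:6]=0x4 ⇒ r4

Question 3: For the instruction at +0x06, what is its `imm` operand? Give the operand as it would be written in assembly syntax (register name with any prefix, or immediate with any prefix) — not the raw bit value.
$29

+0x06: 82 1d ⇒ word 0x821d (big)
  top 4b → 0x8 → andi [RI]
  rd@[11:9]=0x1 ⇒ r1
  imm@[8:0]=0x1d ⇒ $29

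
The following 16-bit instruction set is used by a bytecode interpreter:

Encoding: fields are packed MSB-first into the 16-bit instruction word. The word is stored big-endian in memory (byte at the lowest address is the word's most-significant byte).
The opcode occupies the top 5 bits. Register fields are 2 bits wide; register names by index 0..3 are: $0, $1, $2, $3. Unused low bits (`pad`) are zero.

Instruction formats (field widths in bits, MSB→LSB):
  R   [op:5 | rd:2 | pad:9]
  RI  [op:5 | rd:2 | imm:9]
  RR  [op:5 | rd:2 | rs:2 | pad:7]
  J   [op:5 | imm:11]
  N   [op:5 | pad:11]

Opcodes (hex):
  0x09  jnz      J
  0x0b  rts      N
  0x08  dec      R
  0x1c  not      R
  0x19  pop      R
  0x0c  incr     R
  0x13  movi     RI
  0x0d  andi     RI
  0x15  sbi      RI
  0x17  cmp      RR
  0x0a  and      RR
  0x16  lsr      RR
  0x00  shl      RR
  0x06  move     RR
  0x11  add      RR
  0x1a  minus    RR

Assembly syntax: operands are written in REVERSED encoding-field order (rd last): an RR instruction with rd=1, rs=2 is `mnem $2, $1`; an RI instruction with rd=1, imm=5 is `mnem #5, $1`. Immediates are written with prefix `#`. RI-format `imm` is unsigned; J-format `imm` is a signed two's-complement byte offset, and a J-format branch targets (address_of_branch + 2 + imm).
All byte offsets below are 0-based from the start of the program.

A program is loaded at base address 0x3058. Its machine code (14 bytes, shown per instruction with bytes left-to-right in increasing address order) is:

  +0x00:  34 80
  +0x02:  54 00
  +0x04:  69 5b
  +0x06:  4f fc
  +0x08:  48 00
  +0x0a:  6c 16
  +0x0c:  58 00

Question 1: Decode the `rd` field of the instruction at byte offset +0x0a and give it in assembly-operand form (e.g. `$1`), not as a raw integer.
@+0a  big-endian(6c 16) = 0x6c16
  op=0x6c16>>11=0xd ⇒ andi (RI)
  rd: (w>>9)&0x3=0x2 → $2
  imm: (w>>0)&0x1ff=0x16 → #22

$2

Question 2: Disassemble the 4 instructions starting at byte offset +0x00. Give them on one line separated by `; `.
move $1, $2; and $0, $2; andi #347, $0; jnz #-4

+0x00: 34 80 ⇒ word 0x3480 (big)
  top 5b → 0x6 → move [RR]
  rd: (w>>9)&0x3=0x2 → $2
  rs: (w>>7)&0x3=0x1 → $1
+0x02: 54 00 ⇒ word 0x5400 (big)
  top 5b → 0xa → and [RR]
  rd: (w>>9)&0x3=0x2 → $2
  rs: (w>>7)&0x3=0x0 → $0
+0x04: 69 5b ⇒ word 0x695b (big)
  top 5b → 0xd → andi [RI]
  rd: (w>>9)&0x3=0x0 → $0
  imm: (w>>0)&0x1ff=0x15b → #347
+0x06: 4f fc ⇒ word 0x4ffc (big)
  top 5b → 0x9 → jnz [J]
  imm: (w>>0)&0x7ff=0x7fc (s11→-4) → #-4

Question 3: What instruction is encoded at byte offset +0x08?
+0x08: 48 00 ⇒ word 0x4800 (big)
  opcode bits[15:11]=0x9: jnz/J
  imm@[10:0]=0x0 ⇒ #0

jnz #0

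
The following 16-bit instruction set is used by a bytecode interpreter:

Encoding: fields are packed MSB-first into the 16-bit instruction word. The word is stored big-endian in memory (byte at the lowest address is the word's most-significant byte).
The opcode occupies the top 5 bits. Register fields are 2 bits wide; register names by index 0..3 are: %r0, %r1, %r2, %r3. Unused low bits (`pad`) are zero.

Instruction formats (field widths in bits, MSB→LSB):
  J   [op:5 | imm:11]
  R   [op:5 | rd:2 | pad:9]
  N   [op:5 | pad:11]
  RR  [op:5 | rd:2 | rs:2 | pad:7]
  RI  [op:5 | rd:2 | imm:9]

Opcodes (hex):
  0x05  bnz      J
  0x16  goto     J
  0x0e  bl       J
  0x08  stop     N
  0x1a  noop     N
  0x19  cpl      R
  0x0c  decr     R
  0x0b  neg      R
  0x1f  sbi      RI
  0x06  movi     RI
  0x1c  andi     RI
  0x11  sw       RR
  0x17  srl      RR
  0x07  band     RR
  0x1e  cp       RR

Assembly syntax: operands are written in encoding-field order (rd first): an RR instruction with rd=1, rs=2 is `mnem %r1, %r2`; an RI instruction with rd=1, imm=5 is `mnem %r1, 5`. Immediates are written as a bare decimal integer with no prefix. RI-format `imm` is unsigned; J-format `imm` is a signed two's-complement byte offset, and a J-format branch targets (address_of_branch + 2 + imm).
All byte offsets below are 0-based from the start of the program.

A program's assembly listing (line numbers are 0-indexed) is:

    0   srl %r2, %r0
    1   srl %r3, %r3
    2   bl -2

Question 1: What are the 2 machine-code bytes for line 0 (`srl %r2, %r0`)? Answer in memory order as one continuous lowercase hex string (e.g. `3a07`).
bc00

line 0 (srl): pack op=0x17:5|rd=2:2|rs=0:2|pad=0:7 = 0xbc00; big→ bc 00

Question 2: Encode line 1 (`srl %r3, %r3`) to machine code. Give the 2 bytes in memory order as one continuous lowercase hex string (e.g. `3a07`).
line 1 (srl): pack op=0x17:5|rd=3:2|rs=3:2|pad=0:7 = 0xbf80; big→ bf 80

bf80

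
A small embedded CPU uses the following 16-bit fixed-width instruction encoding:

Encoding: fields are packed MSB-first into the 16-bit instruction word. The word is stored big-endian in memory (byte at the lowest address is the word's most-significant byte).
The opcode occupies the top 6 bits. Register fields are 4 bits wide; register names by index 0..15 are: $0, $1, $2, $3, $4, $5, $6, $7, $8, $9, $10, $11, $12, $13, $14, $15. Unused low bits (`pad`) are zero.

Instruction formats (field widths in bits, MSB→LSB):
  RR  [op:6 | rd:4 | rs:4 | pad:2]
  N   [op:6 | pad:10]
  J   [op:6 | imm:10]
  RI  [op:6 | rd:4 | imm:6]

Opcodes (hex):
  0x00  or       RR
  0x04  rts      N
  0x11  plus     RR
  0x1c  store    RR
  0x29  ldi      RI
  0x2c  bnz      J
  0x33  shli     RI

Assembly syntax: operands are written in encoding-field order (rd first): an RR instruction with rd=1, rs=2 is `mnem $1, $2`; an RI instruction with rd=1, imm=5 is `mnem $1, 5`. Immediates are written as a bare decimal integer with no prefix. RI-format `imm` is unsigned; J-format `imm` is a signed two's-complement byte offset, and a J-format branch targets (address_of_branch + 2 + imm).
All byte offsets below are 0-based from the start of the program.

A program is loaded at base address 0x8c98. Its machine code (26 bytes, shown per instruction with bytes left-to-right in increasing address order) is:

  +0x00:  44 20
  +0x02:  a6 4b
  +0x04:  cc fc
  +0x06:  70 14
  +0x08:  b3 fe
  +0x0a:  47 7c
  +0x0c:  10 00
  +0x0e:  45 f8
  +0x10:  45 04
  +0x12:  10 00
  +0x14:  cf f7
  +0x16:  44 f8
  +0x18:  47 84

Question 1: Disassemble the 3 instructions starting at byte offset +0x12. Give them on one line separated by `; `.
@+12  big-endian(10 00) = 0x1000
  op=0x1000>>10=0x4 ⇒ rts (N)
@+14  big-endian(cf f7) = 0xcff7
  op=0xcff7>>10=0x33 ⇒ shli (RI)
  rd@[9:6]=0xf ⇒ $15
  imm@[5:0]=0x37 ⇒ 55
@+16  big-endian(44 f8) = 0x44f8
  op=0x44f8>>10=0x11 ⇒ plus (RR)
  rd@[9:6]=0x3 ⇒ $3
  rs@[5:2]=0xe ⇒ $14

rts; shli $15, 55; plus $3, $14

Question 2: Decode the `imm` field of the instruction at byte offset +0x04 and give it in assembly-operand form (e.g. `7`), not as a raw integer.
60

off 0x04: read cc fc as big → 0xccfc
  opcode bits[15:10]=0x33: shli/RI
  rd@[9:6]=0x3 ⇒ $3
  imm@[5:0]=0x3c ⇒ 60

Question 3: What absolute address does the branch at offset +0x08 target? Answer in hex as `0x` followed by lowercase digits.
[08] b3 fe → 0xb3fe
  top 6b → 0x2c → bnz [J]
  [9:0] imm=1022 (s10→-2) = -2
  target = base 0x8c98 + off 0x08 + 2 + imm -2 = 0x8ca0

0x8ca0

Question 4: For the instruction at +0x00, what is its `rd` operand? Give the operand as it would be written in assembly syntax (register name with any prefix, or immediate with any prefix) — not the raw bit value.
$0

off 0x00: read 44 20 as big → 0x4420
  top 6b → 0x11 → plus [RR]
  rd@[9:6]=0x0 ⇒ $0
  rs@[5:2]=0x8 ⇒ $8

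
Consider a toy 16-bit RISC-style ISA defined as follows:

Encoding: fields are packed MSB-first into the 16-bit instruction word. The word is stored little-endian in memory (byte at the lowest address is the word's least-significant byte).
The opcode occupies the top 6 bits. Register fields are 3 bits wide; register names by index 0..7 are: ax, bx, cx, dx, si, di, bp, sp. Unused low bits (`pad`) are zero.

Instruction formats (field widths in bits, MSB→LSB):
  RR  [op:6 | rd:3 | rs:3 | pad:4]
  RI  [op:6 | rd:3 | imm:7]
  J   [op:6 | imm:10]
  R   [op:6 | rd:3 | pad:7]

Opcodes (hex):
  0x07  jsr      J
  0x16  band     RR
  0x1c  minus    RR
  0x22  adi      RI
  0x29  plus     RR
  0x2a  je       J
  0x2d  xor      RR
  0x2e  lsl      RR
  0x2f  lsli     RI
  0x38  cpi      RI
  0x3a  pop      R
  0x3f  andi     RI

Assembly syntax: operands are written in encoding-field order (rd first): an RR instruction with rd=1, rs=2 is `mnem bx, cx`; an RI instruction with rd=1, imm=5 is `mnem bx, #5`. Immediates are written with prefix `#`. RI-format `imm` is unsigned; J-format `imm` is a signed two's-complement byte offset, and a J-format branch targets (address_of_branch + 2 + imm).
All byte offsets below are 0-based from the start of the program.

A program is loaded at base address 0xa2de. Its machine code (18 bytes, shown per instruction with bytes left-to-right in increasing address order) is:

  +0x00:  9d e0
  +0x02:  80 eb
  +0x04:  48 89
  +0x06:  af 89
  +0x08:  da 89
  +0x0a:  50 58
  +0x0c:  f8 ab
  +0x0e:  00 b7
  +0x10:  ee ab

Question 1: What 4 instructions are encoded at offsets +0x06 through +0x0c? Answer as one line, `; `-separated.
@+06  little-endian(af 89) = 0x89af
  top 6b → 0x22 → adi [RI]
  [9:7] rd=3 = dx
  [6:0] imm=47 = #47
@+08  little-endian(da 89) = 0x89da
  top 6b → 0x22 → adi [RI]
  [9:7] rd=3 = dx
  [6:0] imm=90 = #90
@+0a  little-endian(50 58) = 0x5850
  top 6b → 0x16 → band [RR]
  [9:7] rd=0 = ax
  [6:4] rs=5 = di
@+0c  little-endian(f8 ab) = 0xabf8
  top 6b → 0x2a → je [J]
  [9:0] imm=1016 (s10→-8) = #-8

adi dx, #47; adi dx, #90; band ax, di; je #-8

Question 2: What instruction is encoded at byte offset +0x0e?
xor bp, ax

off 0x0e: read 00 b7 as little → 0xb700
  top 6b → 0x2d → xor [RR]
  rd: (w>>7)&0x7=0x6 → bp
  rs: (w>>4)&0x7=0x0 → ax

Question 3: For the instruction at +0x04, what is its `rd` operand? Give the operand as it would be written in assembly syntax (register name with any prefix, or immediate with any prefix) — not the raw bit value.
off 0x04: read 48 89 as little → 0x8948
  top 6b → 0x22 → adi [RI]
  rd@[9:7]=0x2 ⇒ cx
  imm@[6:0]=0x48 ⇒ #72

cx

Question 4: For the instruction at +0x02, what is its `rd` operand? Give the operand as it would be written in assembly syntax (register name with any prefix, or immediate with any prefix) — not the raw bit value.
[02] 80 eb → 0xeb80
  top 6b → 0x3a → pop [R]
  rd@[9:7]=0x7 ⇒ sp

sp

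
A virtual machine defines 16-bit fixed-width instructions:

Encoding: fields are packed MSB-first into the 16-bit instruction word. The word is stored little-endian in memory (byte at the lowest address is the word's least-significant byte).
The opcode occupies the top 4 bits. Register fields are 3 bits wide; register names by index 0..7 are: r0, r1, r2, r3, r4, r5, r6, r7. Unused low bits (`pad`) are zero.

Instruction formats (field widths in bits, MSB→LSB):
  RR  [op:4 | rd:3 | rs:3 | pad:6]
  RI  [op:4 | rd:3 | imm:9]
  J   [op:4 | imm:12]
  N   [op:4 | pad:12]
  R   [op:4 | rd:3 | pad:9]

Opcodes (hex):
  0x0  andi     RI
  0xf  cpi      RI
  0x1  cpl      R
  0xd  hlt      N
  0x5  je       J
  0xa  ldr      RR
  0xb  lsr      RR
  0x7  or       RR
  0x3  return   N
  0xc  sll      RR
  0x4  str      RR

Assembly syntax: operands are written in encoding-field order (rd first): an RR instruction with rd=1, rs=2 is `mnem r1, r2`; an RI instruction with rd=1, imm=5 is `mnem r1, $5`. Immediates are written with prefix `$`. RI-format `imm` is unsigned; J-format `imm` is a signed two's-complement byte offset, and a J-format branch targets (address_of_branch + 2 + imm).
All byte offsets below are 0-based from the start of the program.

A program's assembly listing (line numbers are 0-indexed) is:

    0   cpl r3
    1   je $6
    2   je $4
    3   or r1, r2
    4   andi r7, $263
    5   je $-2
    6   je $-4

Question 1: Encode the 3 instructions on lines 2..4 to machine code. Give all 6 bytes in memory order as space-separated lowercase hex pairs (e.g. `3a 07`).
04 50 80 72 07 0f

line 2 (je): pack op=0x5:4|imm=4:12 = 0x5004; little→ 04 50
line 3 (or): pack op=0x7:4|rd=1:3|rs=2:3|pad=0:6 = 0x7280; little→ 80 72
line 4 (andi): pack op=0x0:4|rd=7:3|imm=263:9 = 0x0f07; little→ 07 0f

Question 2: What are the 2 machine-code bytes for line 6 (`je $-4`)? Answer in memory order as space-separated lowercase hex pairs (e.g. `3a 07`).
6. je fields op=0x5:4|imm=-4:12 → word 5ffch → fc 5f

fc 5f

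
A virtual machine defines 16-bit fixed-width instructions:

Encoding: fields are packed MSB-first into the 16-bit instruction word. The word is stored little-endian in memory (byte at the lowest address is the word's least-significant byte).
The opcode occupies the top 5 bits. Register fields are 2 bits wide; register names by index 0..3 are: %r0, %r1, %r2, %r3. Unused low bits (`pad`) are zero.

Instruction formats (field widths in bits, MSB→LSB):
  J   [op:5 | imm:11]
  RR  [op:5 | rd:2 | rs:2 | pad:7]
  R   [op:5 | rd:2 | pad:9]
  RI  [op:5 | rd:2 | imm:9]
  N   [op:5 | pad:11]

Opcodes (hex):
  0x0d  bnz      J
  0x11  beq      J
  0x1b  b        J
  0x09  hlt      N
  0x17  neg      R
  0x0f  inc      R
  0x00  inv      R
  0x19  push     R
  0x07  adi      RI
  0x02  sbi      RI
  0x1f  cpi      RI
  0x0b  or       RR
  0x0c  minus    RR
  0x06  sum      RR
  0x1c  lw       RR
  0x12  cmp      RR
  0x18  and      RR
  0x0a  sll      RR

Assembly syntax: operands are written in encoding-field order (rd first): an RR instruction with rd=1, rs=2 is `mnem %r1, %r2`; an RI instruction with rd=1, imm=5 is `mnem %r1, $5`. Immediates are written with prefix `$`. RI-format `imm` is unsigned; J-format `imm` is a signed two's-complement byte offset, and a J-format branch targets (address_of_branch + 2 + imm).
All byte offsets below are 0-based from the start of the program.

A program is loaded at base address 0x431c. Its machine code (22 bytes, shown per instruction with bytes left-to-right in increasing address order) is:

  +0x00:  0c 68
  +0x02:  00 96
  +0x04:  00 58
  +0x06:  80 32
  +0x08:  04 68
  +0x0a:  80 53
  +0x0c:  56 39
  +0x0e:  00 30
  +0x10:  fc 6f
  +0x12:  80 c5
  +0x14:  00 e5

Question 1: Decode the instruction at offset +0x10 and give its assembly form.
@+10  little-endian(fc 6f) = 0x6ffc
  top 5b → 0xd → bnz [J]
  imm@[10:0]=0x7fc (s11→-4) ⇒ $-4

bnz $-4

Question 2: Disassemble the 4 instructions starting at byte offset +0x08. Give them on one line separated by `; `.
bnz $4; sll %r1, %r3; adi %r0, $342; sum %r0, %r0

+0x08: 04 68 ⇒ word 0x6804 (little)
  opcode bits[15:11]=0xd: bnz/J
  [10:0] imm=4 = $4
+0x0a: 80 53 ⇒ word 0x5380 (little)
  opcode bits[15:11]=0xa: sll/RR
  [10:9] rd=1 = %r1
  [8:7] rs=3 = %r3
+0x0c: 56 39 ⇒ word 0x3956 (little)
  opcode bits[15:11]=0x7: adi/RI
  [10:9] rd=0 = %r0
  [8:0] imm=342 = $342
+0x0e: 00 30 ⇒ word 0x3000 (little)
  opcode bits[15:11]=0x6: sum/RR
  [10:9] rd=0 = %r0
  [8:7] rs=0 = %r0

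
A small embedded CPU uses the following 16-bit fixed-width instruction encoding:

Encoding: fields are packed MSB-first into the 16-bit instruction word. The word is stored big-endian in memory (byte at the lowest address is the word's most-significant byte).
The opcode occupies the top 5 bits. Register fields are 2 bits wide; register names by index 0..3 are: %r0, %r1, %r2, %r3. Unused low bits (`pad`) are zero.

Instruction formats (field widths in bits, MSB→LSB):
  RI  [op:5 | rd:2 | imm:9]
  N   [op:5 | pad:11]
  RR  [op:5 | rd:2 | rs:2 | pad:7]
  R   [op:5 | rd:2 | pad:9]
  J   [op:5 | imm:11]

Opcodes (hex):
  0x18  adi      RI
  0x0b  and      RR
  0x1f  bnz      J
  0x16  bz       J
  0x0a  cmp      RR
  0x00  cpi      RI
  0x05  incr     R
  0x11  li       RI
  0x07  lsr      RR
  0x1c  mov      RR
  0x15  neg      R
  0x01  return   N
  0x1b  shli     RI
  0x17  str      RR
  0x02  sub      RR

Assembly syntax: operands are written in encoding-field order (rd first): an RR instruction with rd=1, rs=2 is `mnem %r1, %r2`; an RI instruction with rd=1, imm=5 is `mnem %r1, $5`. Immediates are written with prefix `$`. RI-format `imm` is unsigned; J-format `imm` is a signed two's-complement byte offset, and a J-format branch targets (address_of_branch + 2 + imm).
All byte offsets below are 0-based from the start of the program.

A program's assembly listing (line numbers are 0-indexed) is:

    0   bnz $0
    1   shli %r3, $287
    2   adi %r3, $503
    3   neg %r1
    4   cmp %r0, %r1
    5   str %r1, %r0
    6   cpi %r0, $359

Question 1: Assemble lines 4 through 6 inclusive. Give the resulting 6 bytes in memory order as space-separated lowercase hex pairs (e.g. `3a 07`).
L4: cmp op=0xa:5|rd=0:2|rs=1:2|pad=0:7 ⇒ 0x5080 ⇒ big 50 80
L5: str op=0x17:5|rd=1:2|rs=0:2|pad=0:7 ⇒ 0xba00 ⇒ big ba 00
L6: cpi op=0x0:5|rd=0:2|imm=359:9 ⇒ 0x0167 ⇒ big 01 67

50 80 ba 00 01 67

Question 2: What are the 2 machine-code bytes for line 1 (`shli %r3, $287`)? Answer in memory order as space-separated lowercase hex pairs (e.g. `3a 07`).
line 1 (shli): pack op=0x1b:5|rd=3:2|imm=287:9 = 0xdf1f; big→ df 1f

df 1f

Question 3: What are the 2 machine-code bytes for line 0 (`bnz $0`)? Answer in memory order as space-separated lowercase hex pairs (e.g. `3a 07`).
line 0 (bnz): pack op=0x1f:5|imm=0:11 = 0xf800; big→ f8 00

f8 00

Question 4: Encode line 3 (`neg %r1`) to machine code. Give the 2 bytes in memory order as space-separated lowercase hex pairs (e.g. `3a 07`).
aa 00

L3: neg op=0x15:5|rd=1:2|pad=0:9 ⇒ 0xaa00 ⇒ big aa 00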